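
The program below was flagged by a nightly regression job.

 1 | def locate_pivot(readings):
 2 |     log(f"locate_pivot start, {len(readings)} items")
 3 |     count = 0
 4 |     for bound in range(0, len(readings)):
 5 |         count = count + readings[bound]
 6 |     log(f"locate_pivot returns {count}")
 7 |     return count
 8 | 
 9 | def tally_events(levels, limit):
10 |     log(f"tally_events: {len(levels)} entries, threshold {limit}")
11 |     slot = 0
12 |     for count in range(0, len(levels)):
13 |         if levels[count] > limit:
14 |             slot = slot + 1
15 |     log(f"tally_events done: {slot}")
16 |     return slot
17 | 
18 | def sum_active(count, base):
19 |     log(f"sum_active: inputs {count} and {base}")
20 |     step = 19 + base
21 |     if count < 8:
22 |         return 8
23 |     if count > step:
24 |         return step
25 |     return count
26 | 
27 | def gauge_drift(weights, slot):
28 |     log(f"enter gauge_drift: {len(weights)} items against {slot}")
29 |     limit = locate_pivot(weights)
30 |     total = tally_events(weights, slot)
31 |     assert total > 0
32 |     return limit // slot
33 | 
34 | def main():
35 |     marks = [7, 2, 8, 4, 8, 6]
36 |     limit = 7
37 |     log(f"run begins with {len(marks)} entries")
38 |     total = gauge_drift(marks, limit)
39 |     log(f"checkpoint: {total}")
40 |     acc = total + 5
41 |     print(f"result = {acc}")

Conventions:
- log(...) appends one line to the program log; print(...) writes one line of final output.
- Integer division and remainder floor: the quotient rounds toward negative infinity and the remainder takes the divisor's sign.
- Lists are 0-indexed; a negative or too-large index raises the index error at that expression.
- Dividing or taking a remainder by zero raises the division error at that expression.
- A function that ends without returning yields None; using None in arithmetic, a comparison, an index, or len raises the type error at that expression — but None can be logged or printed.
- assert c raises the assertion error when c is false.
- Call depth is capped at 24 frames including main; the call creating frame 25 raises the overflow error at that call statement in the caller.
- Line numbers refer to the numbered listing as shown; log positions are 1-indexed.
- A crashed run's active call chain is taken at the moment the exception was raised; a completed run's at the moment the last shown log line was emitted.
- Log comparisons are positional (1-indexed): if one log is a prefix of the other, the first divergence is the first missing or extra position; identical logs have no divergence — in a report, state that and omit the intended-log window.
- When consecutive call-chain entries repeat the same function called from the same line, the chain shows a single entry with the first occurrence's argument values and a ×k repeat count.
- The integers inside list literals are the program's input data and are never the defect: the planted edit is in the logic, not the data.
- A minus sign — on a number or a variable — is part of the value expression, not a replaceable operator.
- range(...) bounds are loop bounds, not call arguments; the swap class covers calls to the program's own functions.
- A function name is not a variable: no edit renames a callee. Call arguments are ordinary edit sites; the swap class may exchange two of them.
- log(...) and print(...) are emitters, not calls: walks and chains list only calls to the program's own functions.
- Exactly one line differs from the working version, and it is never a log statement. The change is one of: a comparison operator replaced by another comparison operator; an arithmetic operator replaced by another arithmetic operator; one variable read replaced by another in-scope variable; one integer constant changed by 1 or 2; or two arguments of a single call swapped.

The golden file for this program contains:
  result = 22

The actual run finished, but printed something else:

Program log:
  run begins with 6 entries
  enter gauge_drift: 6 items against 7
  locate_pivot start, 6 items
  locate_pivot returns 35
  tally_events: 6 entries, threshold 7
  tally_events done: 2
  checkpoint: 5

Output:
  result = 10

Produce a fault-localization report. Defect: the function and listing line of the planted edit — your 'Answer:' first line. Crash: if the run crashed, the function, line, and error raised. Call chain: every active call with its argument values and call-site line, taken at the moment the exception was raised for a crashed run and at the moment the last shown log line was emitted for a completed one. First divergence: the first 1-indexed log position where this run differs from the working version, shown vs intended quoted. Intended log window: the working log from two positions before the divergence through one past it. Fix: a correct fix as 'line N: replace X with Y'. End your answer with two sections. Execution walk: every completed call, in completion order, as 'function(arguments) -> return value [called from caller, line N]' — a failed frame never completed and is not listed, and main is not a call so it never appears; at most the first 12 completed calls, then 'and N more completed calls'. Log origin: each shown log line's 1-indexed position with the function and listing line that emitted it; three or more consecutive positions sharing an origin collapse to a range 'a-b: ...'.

Answer: the defect is in gauge_drift at line 32.
Key observation: The earliest visible damage is log position 7 — 'checkpoint: 5' rather than the intended 'checkpoint: 17'.
Call chain: main.
First divergence: position 7 — shown 'checkpoint: 5', intended 'checkpoint: 17'.
Intended log window:
  5: tally_events: 6 entries, threshold 7
  6: tally_events done: 2
  7: checkpoint: 17
Execution walk:
  locate_pivot([7, 2, 8, 4, 8, 6]) -> 35  [called from gauge_drift, line 29]
  tally_events([7, 2, 8, 4, 8, 6], 7) -> 2  [called from gauge_drift, line 30]
  gauge_drift([7, 2, 8, 4, 8, 6], 7) -> 5  [called from main, line 38]
Origin of each log line:
  1 — main, line 37
  2 — gauge_drift, line 28
  3 — locate_pivot, line 2
  4 — locate_pivot, line 6
  5 — tally_events, line 10
  6 — tally_events, line 15
  7 — main, line 39
A correct fix: line 32: replace `slot` with `total`.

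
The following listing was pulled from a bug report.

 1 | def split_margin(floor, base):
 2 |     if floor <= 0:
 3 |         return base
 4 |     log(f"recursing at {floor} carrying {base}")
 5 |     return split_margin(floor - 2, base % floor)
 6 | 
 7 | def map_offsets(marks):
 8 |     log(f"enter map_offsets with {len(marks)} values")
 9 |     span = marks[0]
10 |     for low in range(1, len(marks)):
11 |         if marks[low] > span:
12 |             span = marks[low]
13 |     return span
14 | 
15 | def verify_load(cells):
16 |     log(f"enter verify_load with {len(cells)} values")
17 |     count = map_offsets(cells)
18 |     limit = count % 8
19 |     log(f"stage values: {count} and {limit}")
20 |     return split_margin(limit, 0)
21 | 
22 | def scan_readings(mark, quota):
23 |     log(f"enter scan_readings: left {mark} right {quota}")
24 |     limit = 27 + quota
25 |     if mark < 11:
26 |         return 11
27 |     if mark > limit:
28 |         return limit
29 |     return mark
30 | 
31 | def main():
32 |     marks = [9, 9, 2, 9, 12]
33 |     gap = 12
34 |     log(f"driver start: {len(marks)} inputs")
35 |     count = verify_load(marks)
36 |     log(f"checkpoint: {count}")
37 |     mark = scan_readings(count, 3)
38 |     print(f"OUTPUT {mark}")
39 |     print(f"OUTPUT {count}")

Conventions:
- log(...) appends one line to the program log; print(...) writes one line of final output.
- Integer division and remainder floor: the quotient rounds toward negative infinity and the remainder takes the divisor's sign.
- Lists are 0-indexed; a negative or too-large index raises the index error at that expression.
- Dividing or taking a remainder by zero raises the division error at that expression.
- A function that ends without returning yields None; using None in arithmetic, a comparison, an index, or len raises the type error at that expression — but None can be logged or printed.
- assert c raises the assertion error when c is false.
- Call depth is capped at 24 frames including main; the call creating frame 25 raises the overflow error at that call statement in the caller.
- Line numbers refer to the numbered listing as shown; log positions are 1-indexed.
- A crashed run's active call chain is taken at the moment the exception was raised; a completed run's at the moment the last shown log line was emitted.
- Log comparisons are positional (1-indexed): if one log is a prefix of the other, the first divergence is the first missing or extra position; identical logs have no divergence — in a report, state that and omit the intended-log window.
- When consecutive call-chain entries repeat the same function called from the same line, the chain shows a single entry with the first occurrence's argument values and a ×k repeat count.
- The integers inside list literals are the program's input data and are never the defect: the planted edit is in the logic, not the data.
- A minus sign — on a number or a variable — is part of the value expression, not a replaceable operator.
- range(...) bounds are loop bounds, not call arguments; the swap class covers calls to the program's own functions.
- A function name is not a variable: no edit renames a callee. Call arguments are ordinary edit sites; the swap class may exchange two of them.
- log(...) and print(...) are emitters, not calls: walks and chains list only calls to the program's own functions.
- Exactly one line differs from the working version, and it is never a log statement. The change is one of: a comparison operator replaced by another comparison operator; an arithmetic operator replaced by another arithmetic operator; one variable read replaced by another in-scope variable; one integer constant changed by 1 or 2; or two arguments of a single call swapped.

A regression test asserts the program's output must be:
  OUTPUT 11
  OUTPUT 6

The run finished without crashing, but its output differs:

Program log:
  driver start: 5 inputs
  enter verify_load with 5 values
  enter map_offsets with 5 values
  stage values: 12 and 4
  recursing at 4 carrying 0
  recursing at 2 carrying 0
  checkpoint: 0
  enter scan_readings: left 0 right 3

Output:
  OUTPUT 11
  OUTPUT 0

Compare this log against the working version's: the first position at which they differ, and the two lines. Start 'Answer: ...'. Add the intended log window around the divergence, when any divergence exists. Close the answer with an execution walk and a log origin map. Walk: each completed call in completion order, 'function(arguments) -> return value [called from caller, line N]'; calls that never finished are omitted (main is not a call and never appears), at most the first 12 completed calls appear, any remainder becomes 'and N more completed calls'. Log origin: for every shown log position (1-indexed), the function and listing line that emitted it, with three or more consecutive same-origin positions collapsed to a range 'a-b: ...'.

Answer: position 6; shown 'recursing at 2 carrying 0' vs intended 'recursing at 2 carrying 4'.
Intended log window:
  4: stage values: 12 and 4
  5: recursing at 4 carrying 0
  6: recursing at 2 carrying 4
  7: checkpoint: 6
Execution walk:
  map_offsets([9, 9, 2, 9, 12]) -> 12  [called from verify_load, line 17]
  split_margin(0, 0) -> 0  [called from split_margin, line 5]
  split_margin(2, 0) -> 0  [called from split_margin, line 5]
  split_margin(4, 0) -> 0  [called from verify_load, line 20]
  verify_load([9, 9, 2, 9, 12]) -> 0  [called from main, line 35]
  scan_readings(0, 3) -> 11  [called from main, line 37]
Origin of each log line:
  1 — main, line 34
  2 — verify_load, line 16
  3 — map_offsets, line 8
  4 — verify_load, line 19
  5 — split_margin, line 4
  6 — split_margin, line 4
  7 — main, line 36
  8 — scan_readings, line 23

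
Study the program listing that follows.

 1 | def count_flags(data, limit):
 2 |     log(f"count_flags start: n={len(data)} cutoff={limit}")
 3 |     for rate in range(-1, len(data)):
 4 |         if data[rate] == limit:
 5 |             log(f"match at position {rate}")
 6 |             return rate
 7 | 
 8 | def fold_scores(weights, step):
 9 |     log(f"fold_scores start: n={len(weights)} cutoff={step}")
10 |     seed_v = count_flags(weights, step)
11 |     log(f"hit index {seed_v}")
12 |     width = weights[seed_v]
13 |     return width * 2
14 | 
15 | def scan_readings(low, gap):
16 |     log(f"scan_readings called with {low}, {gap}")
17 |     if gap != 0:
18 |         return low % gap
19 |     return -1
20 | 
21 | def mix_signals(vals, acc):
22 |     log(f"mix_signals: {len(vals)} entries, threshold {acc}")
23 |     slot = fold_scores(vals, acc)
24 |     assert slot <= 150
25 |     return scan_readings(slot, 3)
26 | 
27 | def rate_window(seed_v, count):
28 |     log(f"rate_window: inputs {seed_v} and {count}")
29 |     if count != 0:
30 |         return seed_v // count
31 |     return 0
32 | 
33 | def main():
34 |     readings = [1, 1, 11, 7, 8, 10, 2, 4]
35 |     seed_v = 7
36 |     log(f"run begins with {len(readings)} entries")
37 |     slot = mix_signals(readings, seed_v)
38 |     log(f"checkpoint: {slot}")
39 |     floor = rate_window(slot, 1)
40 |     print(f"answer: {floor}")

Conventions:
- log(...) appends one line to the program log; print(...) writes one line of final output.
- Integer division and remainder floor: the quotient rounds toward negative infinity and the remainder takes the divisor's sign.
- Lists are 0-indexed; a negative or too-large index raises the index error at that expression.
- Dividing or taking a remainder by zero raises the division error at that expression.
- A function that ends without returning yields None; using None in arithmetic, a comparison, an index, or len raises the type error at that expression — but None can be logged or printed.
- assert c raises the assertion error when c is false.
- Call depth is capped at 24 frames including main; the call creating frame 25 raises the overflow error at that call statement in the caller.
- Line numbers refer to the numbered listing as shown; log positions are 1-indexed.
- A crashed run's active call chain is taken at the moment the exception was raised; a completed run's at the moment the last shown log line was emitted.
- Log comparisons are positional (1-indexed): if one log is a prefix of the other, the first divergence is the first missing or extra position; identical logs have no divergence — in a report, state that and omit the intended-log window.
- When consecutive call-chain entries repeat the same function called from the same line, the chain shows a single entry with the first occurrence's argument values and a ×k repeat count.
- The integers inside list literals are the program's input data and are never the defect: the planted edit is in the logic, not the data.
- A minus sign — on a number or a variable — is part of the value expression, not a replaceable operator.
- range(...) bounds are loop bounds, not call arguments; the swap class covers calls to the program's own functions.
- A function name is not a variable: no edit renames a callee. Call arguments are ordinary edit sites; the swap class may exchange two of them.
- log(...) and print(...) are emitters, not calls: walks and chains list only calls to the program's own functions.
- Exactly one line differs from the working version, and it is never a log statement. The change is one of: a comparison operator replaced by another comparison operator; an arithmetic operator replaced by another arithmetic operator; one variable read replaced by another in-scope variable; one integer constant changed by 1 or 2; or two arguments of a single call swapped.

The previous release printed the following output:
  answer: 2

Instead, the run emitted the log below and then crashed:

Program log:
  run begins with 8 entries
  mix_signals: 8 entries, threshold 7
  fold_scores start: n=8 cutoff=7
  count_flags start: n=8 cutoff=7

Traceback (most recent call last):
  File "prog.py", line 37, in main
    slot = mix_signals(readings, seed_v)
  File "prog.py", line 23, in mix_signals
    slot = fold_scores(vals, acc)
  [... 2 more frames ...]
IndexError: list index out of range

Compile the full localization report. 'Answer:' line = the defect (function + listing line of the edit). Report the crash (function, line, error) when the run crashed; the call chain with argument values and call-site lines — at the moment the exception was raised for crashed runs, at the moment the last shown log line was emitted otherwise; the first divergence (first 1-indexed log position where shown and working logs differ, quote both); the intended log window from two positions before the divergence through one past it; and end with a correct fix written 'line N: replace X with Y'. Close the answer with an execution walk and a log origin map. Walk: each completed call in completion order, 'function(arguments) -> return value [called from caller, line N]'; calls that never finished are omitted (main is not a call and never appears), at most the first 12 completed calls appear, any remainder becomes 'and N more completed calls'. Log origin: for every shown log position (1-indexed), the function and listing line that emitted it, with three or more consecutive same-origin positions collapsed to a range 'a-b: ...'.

Answer: the defect is in count_flags at line 3.
Core observation: The log ends early — 4 lines, where the working version next logs 'match at position 3'.
Crash: count_flags, line 4, IndexError.
Call chain: main -> mix_signals([1, 1, 11, 7, 8, 10, 2, 4], 7) (called at line 37) -> fold_scores([1, 1, 11, 7, 8, 10, 2, 4], 7) (called at line 23) -> count_flags([1, 1, 11, 7, 8, 10, 2, 4], 7) (called at line 10).
First divergence: position 5 — after 4 matching lines the faulty run goes silent; intended next line 'match at position 3'.
Intended log window:
  3: fold_scores start: n=8 cutoff=7
  4: count_flags start: n=8 cutoff=7
  5: match at position 3
  6: hit index 3
Execution walk:
  (no call completed)
Origin of each log line:
  1: emitted by main (line 36)
  2: emitted by mix_signals (line 22)
  3: emitted by fold_scores (line 9)
  4: emitted by count_flags (line 2)
A correct fix: line 3: replace `-1` with `0`.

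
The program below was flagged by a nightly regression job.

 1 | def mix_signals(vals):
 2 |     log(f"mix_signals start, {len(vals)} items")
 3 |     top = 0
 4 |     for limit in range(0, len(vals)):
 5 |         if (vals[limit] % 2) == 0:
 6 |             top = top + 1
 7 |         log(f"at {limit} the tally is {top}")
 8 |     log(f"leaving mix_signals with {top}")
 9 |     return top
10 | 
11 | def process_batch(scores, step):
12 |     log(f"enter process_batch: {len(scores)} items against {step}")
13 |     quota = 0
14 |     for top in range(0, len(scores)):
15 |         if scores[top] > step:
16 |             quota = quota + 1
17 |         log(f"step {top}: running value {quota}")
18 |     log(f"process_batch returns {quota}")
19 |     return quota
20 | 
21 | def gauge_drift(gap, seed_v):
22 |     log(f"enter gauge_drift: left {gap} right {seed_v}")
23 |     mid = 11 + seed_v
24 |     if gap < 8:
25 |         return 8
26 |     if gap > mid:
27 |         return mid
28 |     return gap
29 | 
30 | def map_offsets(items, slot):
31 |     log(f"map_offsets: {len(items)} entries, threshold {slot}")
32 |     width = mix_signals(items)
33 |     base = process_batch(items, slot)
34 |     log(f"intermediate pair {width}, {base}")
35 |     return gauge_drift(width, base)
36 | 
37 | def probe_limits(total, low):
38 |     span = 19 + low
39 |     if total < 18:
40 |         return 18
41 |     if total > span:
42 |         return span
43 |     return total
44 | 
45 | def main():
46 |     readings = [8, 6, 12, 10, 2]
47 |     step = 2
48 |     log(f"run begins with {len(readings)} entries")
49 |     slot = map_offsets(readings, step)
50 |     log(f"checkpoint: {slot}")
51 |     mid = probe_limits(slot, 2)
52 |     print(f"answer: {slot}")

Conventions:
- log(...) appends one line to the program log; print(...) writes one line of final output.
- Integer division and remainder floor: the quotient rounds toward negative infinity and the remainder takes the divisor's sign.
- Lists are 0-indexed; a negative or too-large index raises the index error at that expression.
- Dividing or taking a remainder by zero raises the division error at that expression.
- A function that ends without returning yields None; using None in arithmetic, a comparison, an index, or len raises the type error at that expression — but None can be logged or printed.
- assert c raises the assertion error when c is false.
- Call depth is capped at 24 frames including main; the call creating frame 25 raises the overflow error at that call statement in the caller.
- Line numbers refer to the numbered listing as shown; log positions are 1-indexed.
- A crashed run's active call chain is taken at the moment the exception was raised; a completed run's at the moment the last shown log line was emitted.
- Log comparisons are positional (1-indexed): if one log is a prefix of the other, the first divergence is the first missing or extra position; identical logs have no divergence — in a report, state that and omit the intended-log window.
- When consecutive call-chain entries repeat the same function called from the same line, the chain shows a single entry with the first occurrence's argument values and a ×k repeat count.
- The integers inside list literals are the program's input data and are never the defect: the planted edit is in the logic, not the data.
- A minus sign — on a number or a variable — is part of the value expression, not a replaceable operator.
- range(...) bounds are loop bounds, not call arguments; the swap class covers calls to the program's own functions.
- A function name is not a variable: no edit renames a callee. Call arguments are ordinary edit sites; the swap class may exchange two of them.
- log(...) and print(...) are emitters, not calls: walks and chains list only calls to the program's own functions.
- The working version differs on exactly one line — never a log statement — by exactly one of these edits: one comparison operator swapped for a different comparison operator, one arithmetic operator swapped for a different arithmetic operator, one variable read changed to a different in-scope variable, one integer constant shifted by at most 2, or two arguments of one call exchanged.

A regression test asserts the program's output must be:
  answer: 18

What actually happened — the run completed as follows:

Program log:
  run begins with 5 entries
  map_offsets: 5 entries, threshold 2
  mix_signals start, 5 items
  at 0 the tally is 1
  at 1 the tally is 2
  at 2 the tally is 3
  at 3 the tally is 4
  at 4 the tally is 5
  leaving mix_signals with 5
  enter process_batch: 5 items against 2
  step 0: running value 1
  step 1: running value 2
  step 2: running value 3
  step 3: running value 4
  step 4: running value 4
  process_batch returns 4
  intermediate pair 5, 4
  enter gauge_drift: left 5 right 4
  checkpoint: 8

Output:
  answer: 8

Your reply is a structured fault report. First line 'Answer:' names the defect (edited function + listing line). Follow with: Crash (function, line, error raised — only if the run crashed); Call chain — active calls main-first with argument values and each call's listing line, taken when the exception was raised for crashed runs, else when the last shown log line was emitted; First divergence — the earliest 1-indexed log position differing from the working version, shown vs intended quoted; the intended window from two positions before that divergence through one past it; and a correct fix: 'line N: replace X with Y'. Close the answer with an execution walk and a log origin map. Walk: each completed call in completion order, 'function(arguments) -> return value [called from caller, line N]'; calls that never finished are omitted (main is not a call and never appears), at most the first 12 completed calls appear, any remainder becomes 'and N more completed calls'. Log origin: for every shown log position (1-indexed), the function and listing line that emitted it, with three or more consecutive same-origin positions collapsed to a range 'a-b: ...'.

Answer: the defect is in main at line 52.
The tell: The logs agree in full; only the final output differs.
Call chain: main.
First divergence: none; the two logs match at every position.
Execution walk:
  mix_signals([8, 6, 12, 10, 2]) -> 5  [called from map_offsets, line 32]
  process_batch([8, 6, 12, 10, 2], 2) -> 4  [called from map_offsets, line 33]
  gauge_drift(5, 4) -> 8  [called from map_offsets, line 35]
  map_offsets([8, 6, 12, 10, 2], 2) -> 8  [called from main, line 49]
  probe_limits(8, 2) -> 18  [called from main, line 51]
Log line origins:
  1: emitted by main (line 48)
  2: emitted by map_offsets (line 31)
  3: emitted by mix_signals (line 2)
  4-8: emitted by mix_signals (line 7)
  9: emitted by mix_signals (line 8)
  10: emitted by process_batch (line 12)
  11-15: emitted by process_batch (line 17)
  16: emitted by process_batch (line 18)
  17: emitted by map_offsets (line 34)
  18: emitted by gauge_drift (line 22)
  19: emitted by main (line 50)
A correct fix: line 52: replace `slot` with `mid`.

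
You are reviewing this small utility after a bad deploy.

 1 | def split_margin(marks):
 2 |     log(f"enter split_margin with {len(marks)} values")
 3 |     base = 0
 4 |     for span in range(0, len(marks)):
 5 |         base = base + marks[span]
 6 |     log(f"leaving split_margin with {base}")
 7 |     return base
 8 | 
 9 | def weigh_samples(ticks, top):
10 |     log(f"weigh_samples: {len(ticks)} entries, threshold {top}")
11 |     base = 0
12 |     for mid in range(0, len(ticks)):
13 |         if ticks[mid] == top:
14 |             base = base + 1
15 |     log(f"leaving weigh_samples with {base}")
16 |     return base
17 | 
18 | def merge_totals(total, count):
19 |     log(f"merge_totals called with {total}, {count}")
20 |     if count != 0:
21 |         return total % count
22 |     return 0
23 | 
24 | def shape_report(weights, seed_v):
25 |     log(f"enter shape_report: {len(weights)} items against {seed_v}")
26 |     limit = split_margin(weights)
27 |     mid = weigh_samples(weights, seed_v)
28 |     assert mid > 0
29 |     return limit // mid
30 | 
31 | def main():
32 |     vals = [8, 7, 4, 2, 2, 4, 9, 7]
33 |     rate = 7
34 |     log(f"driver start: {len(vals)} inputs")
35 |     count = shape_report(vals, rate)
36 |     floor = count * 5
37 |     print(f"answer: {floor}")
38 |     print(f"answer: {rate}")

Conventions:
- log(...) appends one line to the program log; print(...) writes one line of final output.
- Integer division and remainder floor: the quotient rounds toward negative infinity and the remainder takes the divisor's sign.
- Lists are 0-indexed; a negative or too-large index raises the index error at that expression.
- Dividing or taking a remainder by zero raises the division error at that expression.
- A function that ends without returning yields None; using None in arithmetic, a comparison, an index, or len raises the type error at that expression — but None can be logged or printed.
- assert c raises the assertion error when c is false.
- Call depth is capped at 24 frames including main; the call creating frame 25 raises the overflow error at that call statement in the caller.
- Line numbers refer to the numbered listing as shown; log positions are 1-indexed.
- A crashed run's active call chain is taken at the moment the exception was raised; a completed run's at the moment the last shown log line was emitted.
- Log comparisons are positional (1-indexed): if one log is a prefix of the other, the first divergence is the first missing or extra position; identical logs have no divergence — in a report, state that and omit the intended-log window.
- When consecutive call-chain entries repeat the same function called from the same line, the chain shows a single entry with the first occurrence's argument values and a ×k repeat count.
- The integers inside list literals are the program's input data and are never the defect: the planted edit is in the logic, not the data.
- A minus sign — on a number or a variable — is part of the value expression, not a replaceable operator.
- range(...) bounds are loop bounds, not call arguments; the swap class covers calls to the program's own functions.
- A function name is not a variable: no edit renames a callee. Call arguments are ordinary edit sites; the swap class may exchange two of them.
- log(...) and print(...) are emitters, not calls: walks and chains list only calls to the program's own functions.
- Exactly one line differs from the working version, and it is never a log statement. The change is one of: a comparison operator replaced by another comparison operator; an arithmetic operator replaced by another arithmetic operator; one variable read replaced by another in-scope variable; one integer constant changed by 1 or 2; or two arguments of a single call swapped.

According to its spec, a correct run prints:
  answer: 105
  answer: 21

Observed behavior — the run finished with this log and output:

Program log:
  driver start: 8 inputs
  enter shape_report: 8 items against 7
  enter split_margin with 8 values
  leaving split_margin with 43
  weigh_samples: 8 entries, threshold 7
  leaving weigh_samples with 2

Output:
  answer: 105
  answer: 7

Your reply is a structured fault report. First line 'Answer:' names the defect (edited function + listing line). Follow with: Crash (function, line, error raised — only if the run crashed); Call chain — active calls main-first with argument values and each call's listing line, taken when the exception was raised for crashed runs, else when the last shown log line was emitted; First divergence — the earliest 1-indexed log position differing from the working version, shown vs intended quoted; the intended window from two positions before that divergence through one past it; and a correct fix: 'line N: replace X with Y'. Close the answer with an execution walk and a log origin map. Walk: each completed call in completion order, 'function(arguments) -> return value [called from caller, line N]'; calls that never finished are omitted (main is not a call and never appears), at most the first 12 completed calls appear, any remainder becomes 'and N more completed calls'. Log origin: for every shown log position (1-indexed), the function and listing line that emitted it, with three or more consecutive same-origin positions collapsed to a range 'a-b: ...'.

Answer: the defect is in main at line 38.
Core observation: Every logged value matches the working version; the printed result is what differs.
Call chain: main -> shape_report([8, 7, 4, 2, 2, 4, 9, 7], 7) (called at line 35) -> weigh_samples([8, 7, 4, 2, 2, 4, 9, 7], 7) (called at line 27).
First divergence: there is none — every log position agrees.
Execution walk:
  split_margin([8, 7, 4, 2, 2, 4, 9, 7]) -> 43  [called from shape_report, line 26]
  weigh_samples([8, 7, 4, 2, 2, 4, 9, 7], 7) -> 2  [called from shape_report, line 27]
  shape_report([8, 7, 4, 2, 2, 4, 9, 7], 7) -> 21  [called from main, line 35]
Origin of each log line:
  1: from main, line 34
  2: from shape_report, line 25
  3: from split_margin, line 2
  4: from split_margin, line 6
  5: from weigh_samples, line 10
  6: from weigh_samples, line 15
A correct fix: line 38: replace `rate` with `count`.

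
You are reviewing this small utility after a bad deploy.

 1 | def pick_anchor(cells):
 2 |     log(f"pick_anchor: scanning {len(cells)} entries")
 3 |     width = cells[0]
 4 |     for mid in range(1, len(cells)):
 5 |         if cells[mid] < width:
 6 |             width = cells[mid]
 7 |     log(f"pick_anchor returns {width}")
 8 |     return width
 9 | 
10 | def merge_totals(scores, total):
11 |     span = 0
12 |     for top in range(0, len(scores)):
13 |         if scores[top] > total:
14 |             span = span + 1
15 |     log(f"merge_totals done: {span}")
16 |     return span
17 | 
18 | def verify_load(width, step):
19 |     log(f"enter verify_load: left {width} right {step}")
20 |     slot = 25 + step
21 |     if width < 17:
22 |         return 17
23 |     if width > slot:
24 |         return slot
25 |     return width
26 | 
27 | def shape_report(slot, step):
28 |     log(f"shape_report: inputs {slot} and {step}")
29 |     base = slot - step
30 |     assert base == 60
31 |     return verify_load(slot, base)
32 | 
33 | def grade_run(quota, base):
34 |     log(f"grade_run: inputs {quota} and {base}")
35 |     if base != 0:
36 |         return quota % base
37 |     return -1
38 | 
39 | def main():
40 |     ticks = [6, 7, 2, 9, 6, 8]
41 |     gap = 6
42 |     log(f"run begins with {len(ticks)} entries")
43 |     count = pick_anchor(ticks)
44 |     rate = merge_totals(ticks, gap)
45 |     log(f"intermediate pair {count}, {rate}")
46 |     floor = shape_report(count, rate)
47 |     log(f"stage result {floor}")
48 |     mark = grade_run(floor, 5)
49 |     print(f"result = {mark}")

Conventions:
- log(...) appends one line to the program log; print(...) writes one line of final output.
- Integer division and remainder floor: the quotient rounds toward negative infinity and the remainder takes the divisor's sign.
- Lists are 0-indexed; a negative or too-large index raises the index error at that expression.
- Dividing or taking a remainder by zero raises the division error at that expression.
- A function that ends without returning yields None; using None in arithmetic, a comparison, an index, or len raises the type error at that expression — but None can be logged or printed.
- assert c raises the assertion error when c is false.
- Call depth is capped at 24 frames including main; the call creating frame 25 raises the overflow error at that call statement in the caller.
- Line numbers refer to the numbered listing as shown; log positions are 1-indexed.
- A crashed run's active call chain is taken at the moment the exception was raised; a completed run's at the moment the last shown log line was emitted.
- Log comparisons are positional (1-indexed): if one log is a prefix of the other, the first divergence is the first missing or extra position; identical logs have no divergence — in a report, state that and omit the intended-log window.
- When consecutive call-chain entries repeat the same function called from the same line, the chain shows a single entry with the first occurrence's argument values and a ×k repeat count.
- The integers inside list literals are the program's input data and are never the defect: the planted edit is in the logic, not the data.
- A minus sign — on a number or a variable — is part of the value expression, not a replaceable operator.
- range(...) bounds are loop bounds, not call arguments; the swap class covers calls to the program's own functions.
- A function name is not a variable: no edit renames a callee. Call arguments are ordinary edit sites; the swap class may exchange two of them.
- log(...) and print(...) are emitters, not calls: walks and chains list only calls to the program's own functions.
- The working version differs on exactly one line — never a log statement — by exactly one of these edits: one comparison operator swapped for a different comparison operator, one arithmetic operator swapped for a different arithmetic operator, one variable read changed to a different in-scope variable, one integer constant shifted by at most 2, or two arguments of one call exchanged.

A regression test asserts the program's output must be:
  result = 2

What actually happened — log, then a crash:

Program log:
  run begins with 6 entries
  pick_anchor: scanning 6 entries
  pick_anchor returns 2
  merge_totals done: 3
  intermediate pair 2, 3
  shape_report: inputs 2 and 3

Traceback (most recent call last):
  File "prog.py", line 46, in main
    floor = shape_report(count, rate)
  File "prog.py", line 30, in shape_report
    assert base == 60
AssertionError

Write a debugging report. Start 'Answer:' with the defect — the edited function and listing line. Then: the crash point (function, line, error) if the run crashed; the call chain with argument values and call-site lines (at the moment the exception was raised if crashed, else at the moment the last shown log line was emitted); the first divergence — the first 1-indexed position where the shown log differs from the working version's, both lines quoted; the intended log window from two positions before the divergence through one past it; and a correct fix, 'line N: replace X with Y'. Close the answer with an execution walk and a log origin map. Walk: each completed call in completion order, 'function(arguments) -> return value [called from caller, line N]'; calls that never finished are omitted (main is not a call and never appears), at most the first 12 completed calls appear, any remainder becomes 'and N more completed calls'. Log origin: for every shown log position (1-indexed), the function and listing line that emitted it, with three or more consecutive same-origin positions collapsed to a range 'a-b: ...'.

Answer: the defect is in shape_report at line 30.
Core observation: The faulty run's log stops after 6 lines; the working version's next line would be 'enter verify_load: left 2 right -1'.
Crash: shape_report, line 30, AssertionError.
Call chain: main -> shape_report(2, 3) (called at line 46).
First divergence: position 7; the shown log stops at 6 lines while the working version next logs 'enter verify_load: left 2 right -1'.
Intended log window:
  5: intermediate pair 2, 3
  6: shape_report: inputs 2 and 3
  7: enter verify_load: left 2 right -1
  8: stage result 17
Execution walk:
  pick_anchor([6, 7, 2, 9, 6, 8]) -> 2  [called from main, line 43]
  merge_totals([6, 7, 2, 9, 6, 8], 6) -> 3  [called from main, line 44]
Origin of each log line:
  1: from main, line 42
  2: from pick_anchor, line 2
  3: from pick_anchor, line 7
  4: from merge_totals, line 15
  5: from main, line 45
  6: from shape_report, line 28
A correct fix: line 30: replace `==` with `<=`.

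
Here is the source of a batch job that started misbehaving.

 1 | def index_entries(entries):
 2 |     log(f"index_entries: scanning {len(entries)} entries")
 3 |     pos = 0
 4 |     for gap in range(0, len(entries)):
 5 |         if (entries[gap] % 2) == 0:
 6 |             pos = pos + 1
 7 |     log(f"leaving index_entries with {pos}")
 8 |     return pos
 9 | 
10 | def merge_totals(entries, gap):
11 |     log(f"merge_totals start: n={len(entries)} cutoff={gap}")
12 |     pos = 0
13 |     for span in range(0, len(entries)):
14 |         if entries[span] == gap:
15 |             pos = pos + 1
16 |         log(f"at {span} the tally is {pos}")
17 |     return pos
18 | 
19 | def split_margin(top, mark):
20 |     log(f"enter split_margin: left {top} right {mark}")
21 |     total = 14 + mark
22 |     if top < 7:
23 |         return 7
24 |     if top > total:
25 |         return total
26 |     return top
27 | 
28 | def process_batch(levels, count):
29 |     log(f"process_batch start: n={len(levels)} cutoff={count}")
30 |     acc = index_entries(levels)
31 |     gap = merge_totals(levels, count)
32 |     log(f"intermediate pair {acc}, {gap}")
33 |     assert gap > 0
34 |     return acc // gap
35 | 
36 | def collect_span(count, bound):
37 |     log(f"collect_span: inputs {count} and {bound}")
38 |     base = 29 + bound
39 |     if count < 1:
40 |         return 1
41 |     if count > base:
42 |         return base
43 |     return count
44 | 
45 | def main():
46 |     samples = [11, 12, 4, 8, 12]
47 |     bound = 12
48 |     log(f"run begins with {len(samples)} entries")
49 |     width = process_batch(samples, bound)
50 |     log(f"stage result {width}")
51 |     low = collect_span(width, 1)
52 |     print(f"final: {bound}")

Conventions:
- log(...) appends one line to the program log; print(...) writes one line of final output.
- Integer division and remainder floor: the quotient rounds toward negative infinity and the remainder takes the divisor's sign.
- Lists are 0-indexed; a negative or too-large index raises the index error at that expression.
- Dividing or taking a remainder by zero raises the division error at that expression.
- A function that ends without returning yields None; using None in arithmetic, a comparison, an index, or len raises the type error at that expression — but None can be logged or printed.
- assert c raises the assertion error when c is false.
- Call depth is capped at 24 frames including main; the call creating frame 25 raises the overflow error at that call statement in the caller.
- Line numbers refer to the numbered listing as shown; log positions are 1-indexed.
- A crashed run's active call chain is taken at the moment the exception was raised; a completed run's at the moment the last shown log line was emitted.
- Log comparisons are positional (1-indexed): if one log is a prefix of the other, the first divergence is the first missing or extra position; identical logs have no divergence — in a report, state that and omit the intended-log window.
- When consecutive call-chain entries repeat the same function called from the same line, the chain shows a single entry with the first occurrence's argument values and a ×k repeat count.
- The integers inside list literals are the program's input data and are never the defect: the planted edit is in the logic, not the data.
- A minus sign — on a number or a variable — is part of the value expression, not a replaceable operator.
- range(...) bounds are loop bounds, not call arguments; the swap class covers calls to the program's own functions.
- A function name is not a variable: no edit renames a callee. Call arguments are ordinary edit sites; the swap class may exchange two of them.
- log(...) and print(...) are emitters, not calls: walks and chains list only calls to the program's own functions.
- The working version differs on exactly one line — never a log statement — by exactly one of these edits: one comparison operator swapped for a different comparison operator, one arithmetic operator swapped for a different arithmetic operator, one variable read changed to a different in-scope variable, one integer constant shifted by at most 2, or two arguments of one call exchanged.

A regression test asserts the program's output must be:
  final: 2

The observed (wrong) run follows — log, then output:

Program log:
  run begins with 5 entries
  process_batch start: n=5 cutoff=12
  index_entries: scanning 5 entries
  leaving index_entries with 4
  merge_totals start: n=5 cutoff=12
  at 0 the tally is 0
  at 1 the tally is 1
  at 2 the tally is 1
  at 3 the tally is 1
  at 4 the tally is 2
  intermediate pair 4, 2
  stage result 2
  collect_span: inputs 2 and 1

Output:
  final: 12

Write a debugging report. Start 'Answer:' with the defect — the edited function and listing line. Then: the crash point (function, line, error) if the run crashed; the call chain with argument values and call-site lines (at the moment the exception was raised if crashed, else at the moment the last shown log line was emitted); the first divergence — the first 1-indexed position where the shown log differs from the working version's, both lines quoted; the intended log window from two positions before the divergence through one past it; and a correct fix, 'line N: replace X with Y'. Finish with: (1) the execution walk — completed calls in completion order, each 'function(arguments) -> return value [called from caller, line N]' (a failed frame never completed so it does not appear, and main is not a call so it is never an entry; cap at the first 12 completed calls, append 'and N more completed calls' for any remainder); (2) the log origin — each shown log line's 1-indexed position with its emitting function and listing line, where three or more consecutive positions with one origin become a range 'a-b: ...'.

Answer: the defect is in main at line 52.
Core observation: Log streams are identical — the defect surfaces only in the printed output.
Call chain: main -> collect_span(2, 1) (called at line 51).
First divergence: none; the two logs match at every position.
Execution walk:
  index_entries([11, 12, 4, 8, 12]) -> 4  [called from process_batch, line 30]
  merge_totals([11, 12, 4, 8, 12], 12) -> 2  [called from process_batch, line 31]
  process_batch([11, 12, 4, 8, 12], 12) -> 2  [called from main, line 49]
  collect_span(2, 1) -> 2  [called from main, line 51]
Log line origins:
  1: logged in main at line 48
  2: logged in process_batch at line 29
  3: logged in index_entries at line 2
  4: logged in index_entries at line 7
  5: logged in merge_totals at line 11
  6-10: logged in merge_totals at line 16
  11: logged in process_batch at line 32
  12: logged in main at line 50
  13: logged in collect_span at line 37
A correct fix: line 52: replace `bound` with `low`.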